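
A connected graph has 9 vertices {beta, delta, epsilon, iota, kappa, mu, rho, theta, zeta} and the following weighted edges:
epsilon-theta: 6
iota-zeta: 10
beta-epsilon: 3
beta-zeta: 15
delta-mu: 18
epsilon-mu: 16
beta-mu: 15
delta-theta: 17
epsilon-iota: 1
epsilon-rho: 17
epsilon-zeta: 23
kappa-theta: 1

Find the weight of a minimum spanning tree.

Prim, starting at rho.
Step 1: frontier [epsilon-rho 17] → take epsilon-rho (17); add epsilon.
Step 2: frontier [epsilon-iota 1, beta-epsilon 3, epsilon-theta 6, epsilon-mu 16, epsilon-zeta 23] → take epsilon-iota (1); add iota.
Step 3: frontier [beta-epsilon 3, epsilon-theta 6, epsilon-mu 16, epsilon-zeta 23, iota-zeta 10] → take beta-epsilon (3); add beta.
Step 4: frontier [beta-mu 15, beta-zeta 15, epsilon-theta 6, epsilon-mu 16, epsilon-zeta 23, iota-zeta 10] → take epsilon-theta (6); add theta.
Step 5: frontier [beta-mu 15, beta-zeta 15, epsilon-mu 16, epsilon-zeta 23, iota-zeta 10, kappa-theta 1, delta-theta 17] → take kappa-theta (1); add kappa.
Step 6: frontier [beta-mu 15, beta-zeta 15, epsilon-mu 16, epsilon-zeta 23, iota-zeta 10, delta-theta 17] → take iota-zeta (10); add zeta.
Step 7: frontier [beta-mu 15, epsilon-mu 16, delta-theta 17] → take beta-mu (15); add mu.
Step 8: frontier [delta-mu 18, delta-theta 17] → take delta-theta (17); add delta.
MST edges: epsilon-rho, epsilon-iota, beta-epsilon, epsilon-theta, kappa-theta, iota-zeta, beta-mu, delta-theta; total weight 17+1+3+6+1+10+15+17 = 70.

70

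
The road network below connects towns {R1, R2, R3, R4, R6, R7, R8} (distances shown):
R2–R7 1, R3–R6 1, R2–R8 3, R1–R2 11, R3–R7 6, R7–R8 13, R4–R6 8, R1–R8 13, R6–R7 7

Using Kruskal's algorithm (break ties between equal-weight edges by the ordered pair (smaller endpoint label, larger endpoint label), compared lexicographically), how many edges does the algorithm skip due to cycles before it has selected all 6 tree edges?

1

Kruskal: consider edges lightest-first.
R2–R7 (1): add. Components now {R2,R7} {R3} {R6} {R8} {R1} {R4}
R3–R6 (1): add. Components now {R2,R7} {R3,R6} {R8} {R1} {R4}
R2–R8 (3): add. Components now {R2,R7,R8} {R3,R6} {R1} {R4}
R3–R7 (6): add. Components now {R2,R3,R6,R7,R8} {R1} {R4}
R6–R7 (7): skip — R7 and R6 already connected.
R4–R6 (8): add. Components now {R2,R3,R4,R6,R7,R8} {R1}
R1–R2 (11): add. Components now {R1,R2,R3,R4,R6,R7,R8}
Edges rejected before the tree was complete: 1.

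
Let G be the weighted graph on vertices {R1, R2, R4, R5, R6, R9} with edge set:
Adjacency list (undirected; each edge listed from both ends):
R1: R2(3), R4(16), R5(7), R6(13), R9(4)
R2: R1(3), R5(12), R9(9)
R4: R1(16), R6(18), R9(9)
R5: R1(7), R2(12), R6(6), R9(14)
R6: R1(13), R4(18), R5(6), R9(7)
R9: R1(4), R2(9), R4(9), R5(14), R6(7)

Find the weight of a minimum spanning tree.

29

Kruskal's algorithm — process edges by increasing weight (ties by edge label):
R1—R2 (3): add. Components now {R1,R2} {R9} {R5} {R4} {R6}
R1—R9 (4): add. Components now {R1,R2,R9} {R5} {R4} {R6}
R5—R6 (6): add. Components now {R1,R2,R9} {R5,R6} {R4}
R1—R5 (7): add. Components now {R1,R2,R5,R6,R9} {R4}
R6—R9 (7): skip — R9 and R6 already connected.
R2—R9 (9): skip — R2 and R9 already connected.
R4—R9 (9): add. Components now {R1,R2,R4,R5,R6,R9}
MST edges: R1—R2, R1—R9, R5—R6, R1—R5, R4—R9; total weight 3+4+6+7+9 = 29.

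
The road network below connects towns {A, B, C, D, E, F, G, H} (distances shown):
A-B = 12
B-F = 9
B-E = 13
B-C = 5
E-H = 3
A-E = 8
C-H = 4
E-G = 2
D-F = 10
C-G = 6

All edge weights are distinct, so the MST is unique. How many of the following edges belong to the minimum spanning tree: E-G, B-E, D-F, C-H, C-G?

Kruskal: consider edges lightest-first.
E-G (2): add — endpoints in different components.
E-H (3): add — endpoints in different components.
C-H (4): add — endpoints in different components.
B-C (5): add — endpoints in different components.
C-G (6): skip — C and G already connected.
A-E (8): add — endpoints in different components.
B-F (9): add — endpoints in different components.
D-F (10): add — endpoints in different components.
MST edge set: {E-G, E-H, C-H, B-C, A-E, B-F, D-F}.
Of the listed edges, {E-G, D-F, C-H} are in the MST → 3.

3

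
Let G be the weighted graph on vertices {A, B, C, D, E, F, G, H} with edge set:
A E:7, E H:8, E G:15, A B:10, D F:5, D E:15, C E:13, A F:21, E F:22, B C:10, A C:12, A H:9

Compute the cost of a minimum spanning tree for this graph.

Kruskal's algorithm — process edges by increasing weight (ties by edge label):
D F (5): add — endpoints in different components.
A E (7): add — endpoints in different components.
E H (8): add — endpoints in different components.
A H (9): skip — A and H already connected.
A B (10): add — endpoints in different components.
B C (10): add — endpoints in different components.
A C (12): skip — A and C already connected.
C E (13): skip — C and E already connected.
D E (15): add — endpoints in different components.
E G (15): add — endpoints in different components.
MST edges: D F, A E, E H, A B, B C, D E, E G; total weight 5+7+8+10+10+15+15 = 70.

70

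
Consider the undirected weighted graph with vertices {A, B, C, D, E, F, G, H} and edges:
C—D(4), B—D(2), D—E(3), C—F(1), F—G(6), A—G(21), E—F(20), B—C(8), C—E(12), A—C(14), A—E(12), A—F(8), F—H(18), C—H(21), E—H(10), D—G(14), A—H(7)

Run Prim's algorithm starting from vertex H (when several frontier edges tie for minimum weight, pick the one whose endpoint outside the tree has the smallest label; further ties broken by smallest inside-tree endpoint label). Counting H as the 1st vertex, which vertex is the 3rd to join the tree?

Grow the tree from H using Prim:
Step 1: cheapest edge leaving the tree is A—H (7); add A.
Step 2: cheapest edge leaving the tree is A—F (8); add F.
Step 3: cheapest edge leaving the tree is C—F (1); add C.
Step 4: cheapest edge leaving the tree is C—D (4); add D.
Step 5: cheapest edge leaving the tree is B—D (2); add B.
Step 6: cheapest edge leaving the tree is D—E (3); add E.
Step 7: cheapest edge leaving the tree is F—G (6); add G.
Vertex order: H, A, F, C, D, B, E, G. The 3rd vertex is F.

F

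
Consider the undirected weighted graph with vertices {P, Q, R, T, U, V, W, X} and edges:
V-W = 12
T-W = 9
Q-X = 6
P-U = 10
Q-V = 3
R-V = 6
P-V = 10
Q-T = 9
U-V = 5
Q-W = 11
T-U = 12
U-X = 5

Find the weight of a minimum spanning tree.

47

Kruskal: consider edges lightest-first.
Q-V (3): add — endpoints in different components.
U-V (5): add — endpoints in different components.
U-X (5): add — endpoints in different components.
Q-X (6): skip — X and Q already connected.
R-V (6): add — endpoints in different components.
Q-T (9): add — endpoints in different components.
T-W (9): add — endpoints in different components.
P-U (10): add — endpoints in different components.
MST edges: Q-V, U-V, U-X, R-V, Q-T, T-W, P-U; total weight 3+5+5+6+9+9+10 = 47.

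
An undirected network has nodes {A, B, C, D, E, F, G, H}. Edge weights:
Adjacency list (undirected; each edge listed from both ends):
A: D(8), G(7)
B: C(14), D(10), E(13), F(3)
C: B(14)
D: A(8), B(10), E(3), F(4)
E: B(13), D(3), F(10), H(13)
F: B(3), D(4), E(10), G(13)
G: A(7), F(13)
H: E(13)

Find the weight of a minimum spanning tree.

52

Prim, starting at C.
Step 1: frontier [B–C 14] → take B–C (14); add B.
Step 2: frontier [B–F 3, B–D 10, B–E 13] → take B–F (3); add F.
Step 3: frontier [B–D 10, B–E 13, D–F 4, E–F 10, F–G 13] → take D–F (4); add D.
Step 4: frontier [B–E 13, D–E 3, A–D 8, E–F 10, F–G 13] → take D–E (3); add E.
Step 5: frontier [A–D 8, E–H 13, F–G 13] → take A–D (8); add A.
Step 6: frontier [A–G 7, E–H 13, F–G 13] → take A–G (7); add G.
Step 7: frontier [E–H 13] → take E–H (13); add H.
MST edges: B–C, B–F, D–F, D–E, A–D, A–G, E–H; total weight 14+3+4+3+8+7+13 = 52.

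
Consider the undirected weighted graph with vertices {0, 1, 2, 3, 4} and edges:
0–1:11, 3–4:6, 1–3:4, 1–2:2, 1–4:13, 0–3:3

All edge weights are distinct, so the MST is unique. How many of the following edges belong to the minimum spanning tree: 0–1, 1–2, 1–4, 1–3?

2

Kruskal: consider edges lightest-first.
1–2 (2): add — endpoints in different components.
0–3 (3): add — endpoints in different components.
1–3 (4): add — endpoints in different components.
3–4 (6): add — endpoints in different components.
MST edge set: {1–2, 0–3, 1–3, 3–4}.
Of the listed edges, {1–2, 1–3} are in the MST → 2.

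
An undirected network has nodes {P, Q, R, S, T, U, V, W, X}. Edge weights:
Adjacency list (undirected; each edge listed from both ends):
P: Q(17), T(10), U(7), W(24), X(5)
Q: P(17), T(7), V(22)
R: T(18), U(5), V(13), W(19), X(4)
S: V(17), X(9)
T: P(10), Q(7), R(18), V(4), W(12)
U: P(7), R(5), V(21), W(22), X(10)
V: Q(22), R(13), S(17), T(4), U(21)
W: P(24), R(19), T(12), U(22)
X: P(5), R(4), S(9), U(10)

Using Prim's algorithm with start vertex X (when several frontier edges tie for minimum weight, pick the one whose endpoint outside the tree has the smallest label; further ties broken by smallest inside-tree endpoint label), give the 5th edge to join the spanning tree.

P-T

Prim's algorithm from X:
Step 1: cheapest edge leaving the tree is R-X (4); add R.
Step 2: cheapest edge leaving the tree is P-X (5); add P.
Step 3: cheapest edge leaving the tree is R-U (5); add U.
Step 4: cheapest edge leaving the tree is S-X (9); add S.
Step 5: cheapest edge leaving the tree is P-T (10); add T.
Step 6: cheapest edge leaving the tree is T-V (4); add V.
Step 7: cheapest edge leaving the tree is Q-T (7); add Q.
Step 8: cheapest edge leaving the tree is T-W (12); add W.
The 5th edge added is P-T.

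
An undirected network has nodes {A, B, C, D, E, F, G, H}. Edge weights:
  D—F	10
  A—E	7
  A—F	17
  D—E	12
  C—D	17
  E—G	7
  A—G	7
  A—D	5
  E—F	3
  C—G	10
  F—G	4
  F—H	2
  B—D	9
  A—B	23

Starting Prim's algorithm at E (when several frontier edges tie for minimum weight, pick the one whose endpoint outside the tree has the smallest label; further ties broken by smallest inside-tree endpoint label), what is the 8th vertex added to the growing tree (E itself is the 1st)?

C

Grow the tree from E using Prim:
Step 1: cheapest edge leaving the tree is E—F (3); add F.
Step 2: cheapest edge leaving the tree is F—H (2); add H.
Step 3: cheapest edge leaving the tree is F—G (4); add G.
Step 4: cheapest edge leaving the tree is A—E (7); add A.
Step 5: cheapest edge leaving the tree is A—D (5); add D.
Step 6: cheapest edge leaving the tree is B—D (9); add B.
Step 7: cheapest edge leaving the tree is C—G (10); add C.
Vertex order: E, F, H, G, A, D, B, C. The 8th vertex is C.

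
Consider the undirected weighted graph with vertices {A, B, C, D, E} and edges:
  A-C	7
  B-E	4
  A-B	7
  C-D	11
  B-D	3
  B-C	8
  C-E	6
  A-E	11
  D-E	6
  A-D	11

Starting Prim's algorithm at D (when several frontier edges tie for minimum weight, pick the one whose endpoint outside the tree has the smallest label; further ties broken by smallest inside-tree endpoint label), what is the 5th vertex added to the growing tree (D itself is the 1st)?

Prim's algorithm from D:
Step 1: cheapest edge leaving the tree is B-D (3); add B.
Step 2: cheapest edge leaving the tree is B-E (4); add E.
Step 3: cheapest edge leaving the tree is C-E (6); add C.
Step 4: cheapest edge leaving the tree is A-B (7); add A.
Vertex order: D, B, E, C, A. The 5th vertex is A.

A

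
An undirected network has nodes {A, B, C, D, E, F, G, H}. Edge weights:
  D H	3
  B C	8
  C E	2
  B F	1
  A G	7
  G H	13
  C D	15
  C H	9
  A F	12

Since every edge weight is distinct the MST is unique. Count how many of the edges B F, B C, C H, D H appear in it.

4

Sort edges by weight, then run Kruskal:
B F (1): add — endpoints in different components.
C E (2): add — endpoints in different components.
D H (3): add — endpoints in different components.
A G (7): add — endpoints in different components.
B C (8): add — endpoints in different components.
C H (9): add — endpoints in different components.
A F (12): add — endpoints in different components.
MST edge set: {B F, C E, D H, A G, B C, C H, A F}.
Of the listed edges, {B F, B C, C H, D H} are in the MST → 4.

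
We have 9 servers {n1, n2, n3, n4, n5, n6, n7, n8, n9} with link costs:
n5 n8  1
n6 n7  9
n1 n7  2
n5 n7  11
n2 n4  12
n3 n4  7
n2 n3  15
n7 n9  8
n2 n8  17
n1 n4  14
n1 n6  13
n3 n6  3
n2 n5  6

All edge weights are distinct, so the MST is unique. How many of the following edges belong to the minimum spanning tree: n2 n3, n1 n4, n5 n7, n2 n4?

1

Kruskal: consider edges lightest-first.
n5 n8 (1): add — endpoints in different components.
n1 n7 (2): add — endpoints in different components.
n3 n6 (3): add — endpoints in different components.
n2 n5 (6): add — endpoints in different components.
n3 n4 (7): add — endpoints in different components.
n7 n9 (8): add — endpoints in different components.
n6 n7 (9): add — endpoints in different components.
n5 n7 (11): add — endpoints in different components.
MST edge set: {n5 n8, n1 n7, n3 n6, n2 n5, n3 n4, n7 n9, n6 n7, n5 n7}.
Of the listed edges, {n5 n7} are in the MST → 1.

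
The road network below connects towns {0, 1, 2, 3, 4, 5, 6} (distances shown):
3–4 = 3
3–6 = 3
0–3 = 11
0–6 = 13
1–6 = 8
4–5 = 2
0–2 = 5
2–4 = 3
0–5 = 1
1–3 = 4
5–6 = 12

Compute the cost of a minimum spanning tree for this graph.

Grow the tree from 5 using Prim:
Step 1: frontier [0–5 1, 4–5 2, 5–6 12] → take 0–5 (1); add 0.
Step 2: frontier [0–2 5, 0–3 11, 0–6 13, 4–5 2, 5–6 12] → take 4–5 (2); add 4.
Step 3: frontier [0–2 5, 0–3 11, 0–6 13, 2–4 3, 3–4 3, 5–6 12] → take 2–4 (3); add 2.
Step 4: frontier [0–3 11, 0–6 13, 3–4 3, 5–6 12] → take 3–4 (3); add 3.
Step 5: frontier [0–6 13, 3–6 3, 1–3 4, 5–6 12] → take 3–6 (3); add 6.
Step 6: frontier [1–3 4, 1–6 8] → take 1–3 (4); add 1.
MST edges: 0–5, 4–5, 2–4, 3–4, 3–6, 1–3; total weight 1+2+3+3+3+4 = 16.

16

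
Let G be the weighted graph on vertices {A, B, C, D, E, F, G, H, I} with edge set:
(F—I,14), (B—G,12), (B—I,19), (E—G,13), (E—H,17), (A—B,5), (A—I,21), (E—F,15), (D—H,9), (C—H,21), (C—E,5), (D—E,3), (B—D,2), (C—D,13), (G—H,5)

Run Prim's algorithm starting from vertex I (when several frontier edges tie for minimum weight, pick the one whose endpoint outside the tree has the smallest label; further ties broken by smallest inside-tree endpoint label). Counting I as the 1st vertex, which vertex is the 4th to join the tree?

D

Grow the tree from I using Prim:
Step 1: cheapest edge leaving the tree is F—I (14); add F.
Step 2: cheapest edge leaving the tree is E—F (15); add E.
Step 3: cheapest edge leaving the tree is D—E (3); add D.
Step 4: cheapest edge leaving the tree is B—D (2); add B.
Step 5: cheapest edge leaving the tree is A—B (5); add A.
Step 6: cheapest edge leaving the tree is C—E (5); add C.
Step 7: cheapest edge leaving the tree is D—H (9); add H.
Step 8: cheapest edge leaving the tree is G—H (5); add G.
Vertex order: I, F, E, D, B, A, C, H, G. The 4th vertex is D.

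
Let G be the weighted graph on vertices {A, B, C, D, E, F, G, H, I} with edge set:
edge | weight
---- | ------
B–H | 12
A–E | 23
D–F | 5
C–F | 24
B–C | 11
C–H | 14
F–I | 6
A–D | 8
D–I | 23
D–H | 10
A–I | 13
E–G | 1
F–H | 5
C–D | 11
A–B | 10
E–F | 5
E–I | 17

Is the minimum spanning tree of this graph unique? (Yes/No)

Kruskal's algorithm — process edges by increasing weight (ties by edge label):
E–G (1): add — endpoints in different components.
D–F (5): add — endpoints in different components.
E–F (5): add — endpoints in different components.
F–H (5): add — endpoints in different components.
F–I (6): add — endpoints in different components.
A–D (8): add — endpoints in different components.
A–B (10): add — endpoints in different components.
D–H (10): skip — D and H already connected.
B–C (11): add — endpoints in different components.
Non-tree edge C–D has weight 11, equal to the heaviest edge on its tree cycle — swapping gives another MST of the same weight. Not unique.

No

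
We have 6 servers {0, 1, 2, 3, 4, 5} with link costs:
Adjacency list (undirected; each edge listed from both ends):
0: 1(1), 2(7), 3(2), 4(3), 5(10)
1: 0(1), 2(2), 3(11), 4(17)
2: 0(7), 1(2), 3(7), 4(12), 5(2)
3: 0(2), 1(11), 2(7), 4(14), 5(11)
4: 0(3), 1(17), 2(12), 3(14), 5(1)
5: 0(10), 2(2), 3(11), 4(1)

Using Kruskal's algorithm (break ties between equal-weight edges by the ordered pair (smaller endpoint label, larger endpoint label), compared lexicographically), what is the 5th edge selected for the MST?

Sort edges by weight, then run Kruskal:
0–1 (1): add — endpoints in different components.
4–5 (1): add — endpoints in different components.
0–3 (2): add — endpoints in different components.
1–2 (2): add — endpoints in different components.
2–5 (2): add — endpoints in different components.
The 5th edge added is 2–5.

2-5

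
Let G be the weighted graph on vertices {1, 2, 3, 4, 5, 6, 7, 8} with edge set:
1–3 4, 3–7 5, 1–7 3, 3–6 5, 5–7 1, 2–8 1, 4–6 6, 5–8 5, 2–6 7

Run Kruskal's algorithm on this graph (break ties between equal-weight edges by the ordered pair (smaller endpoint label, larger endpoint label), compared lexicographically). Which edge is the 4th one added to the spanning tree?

1-3

Kruskal's algorithm — process edges by increasing weight (ties by edge label):
2–8 (1): add — endpoints in different components.
5–7 (1): add — endpoints in different components.
1–7 (3): add — endpoints in different components.
1–3 (4): add — endpoints in different components.
3–6 (5): add — endpoints in different components.
3–7 (5): skip — 3 and 7 already connected.
5–8 (5): add — endpoints in different components.
4–6 (6): add — endpoints in different components.
The 4th edge added is 1–3.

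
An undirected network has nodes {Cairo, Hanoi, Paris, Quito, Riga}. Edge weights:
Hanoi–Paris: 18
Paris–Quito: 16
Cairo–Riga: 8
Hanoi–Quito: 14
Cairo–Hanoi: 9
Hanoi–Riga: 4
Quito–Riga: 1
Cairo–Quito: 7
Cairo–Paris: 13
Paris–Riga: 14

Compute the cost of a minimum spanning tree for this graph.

Kruskal's algorithm — process edges by increasing weight (ties by edge label):
Quito–Riga (1): add. Components now {Paris} {Quito,Riga} {Hanoi} {Cairo}
Hanoi–Riga (4): add. Components now {Paris} {Hanoi,Quito,Riga} {Cairo}
Cairo–Quito (7): add. Components now {Paris} {Cairo,Hanoi,Quito,Riga}
Cairo–Riga (8): skip — Cairo and Riga already connected.
Cairo–Hanoi (9): skip — Hanoi and Cairo already connected.
Cairo–Paris (13): add. Components now {Cairo,Hanoi,Paris,Quito,Riga}
MST edges: Quito–Riga, Hanoi–Riga, Cairo–Quito, Cairo–Paris; total weight 1+4+7+13 = 25.

25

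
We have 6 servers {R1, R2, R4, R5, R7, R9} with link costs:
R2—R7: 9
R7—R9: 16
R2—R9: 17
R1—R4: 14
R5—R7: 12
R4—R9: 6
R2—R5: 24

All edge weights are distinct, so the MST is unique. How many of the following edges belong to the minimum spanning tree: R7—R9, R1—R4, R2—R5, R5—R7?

3

Kruskal: consider edges lightest-first.
R4—R9 (6): add. Components now {R4,R9} {R1} {R5} {R7} {R2}
R2—R7 (9): add. Components now {R4,R9} {R1} {R5} {R2,R7}
R5—R7 (12): add. Components now {R4,R9} {R1} {R2,R5,R7}
R1—R4 (14): add. Components now {R1,R4,R9} {R2,R5,R7}
R7—R9 (16): add. Components now {R1,R2,R4,R5,R7,R9}
MST edge set: {R4—R9, R2—R7, R5—R7, R1—R4, R7—R9}.
Of the listed edges, {R7—R9, R1—R4, R5—R7} are in the MST → 3.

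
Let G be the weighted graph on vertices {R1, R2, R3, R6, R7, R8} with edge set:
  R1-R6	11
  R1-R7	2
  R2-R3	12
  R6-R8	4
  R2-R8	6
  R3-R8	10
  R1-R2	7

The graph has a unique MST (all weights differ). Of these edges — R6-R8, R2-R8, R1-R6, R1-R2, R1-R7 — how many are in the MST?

Kruskal: consider edges lightest-first.
R1-R7 (2): add — endpoints in different components.
R6-R8 (4): add — endpoints in different components.
R2-R8 (6): add — endpoints in different components.
R1-R2 (7): add — endpoints in different components.
R3-R8 (10): add — endpoints in different components.
MST edge set: {R1-R7, R6-R8, R2-R8, R1-R2, R3-R8}.
Of the listed edges, {R6-R8, R2-R8, R1-R2, R1-R7} are in the MST → 4.

4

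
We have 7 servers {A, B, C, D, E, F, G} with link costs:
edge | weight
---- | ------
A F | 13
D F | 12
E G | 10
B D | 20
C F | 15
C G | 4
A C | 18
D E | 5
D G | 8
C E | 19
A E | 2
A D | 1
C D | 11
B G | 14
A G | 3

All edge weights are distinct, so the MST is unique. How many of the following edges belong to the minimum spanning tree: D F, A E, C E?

2

Sort edges by weight, then run Kruskal:
A D (1): add — endpoints in different components.
A E (2): add — endpoints in different components.
A G (3): add — endpoints in different components.
C G (4): add — endpoints in different components.
D E (5): skip — D and E already connected.
D G (8): skip — D and G already connected.
E G (10): skip — E and G already connected.
C D (11): skip — C and D already connected.
D F (12): add — endpoints in different components.
A F (13): skip — A and F already connected.
B G (14): add — endpoints in different components.
MST edge set: {A D, A E, A G, C G, D F, B G}.
Of the listed edges, {D F, A E} are in the MST → 2.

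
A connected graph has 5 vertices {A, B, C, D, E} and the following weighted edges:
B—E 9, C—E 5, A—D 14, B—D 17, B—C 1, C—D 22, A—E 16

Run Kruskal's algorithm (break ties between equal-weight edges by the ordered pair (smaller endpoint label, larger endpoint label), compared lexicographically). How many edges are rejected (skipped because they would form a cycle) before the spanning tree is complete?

1

Kruskal's algorithm — process edges by increasing weight (ties by edge label):
B—C (1): add. Components now {A} {B,C} {D} {E}
C—E (5): add. Components now {A} {B,C,E} {D}
B—E (9): skip — B and E already connected.
A—D (14): add. Components now {A,D} {B,C,E}
A—E (16): add. Components now {A,B,C,D,E}
Edges rejected before the tree was complete: 1.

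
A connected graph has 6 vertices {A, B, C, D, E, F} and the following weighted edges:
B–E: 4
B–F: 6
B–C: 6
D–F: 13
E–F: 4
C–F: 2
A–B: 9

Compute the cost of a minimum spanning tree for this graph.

Prim's algorithm from C:
Step 1: cheapest edge leaving the tree is C–F (2); add F.
Step 2: cheapest edge leaving the tree is E–F (4); add E.
Step 3: cheapest edge leaving the tree is B–E (4); add B.
Step 4: cheapest edge leaving the tree is A–B (9); add A.
Step 5: cheapest edge leaving the tree is D–F (13); add D.
MST edges: C–F, E–F, B–E, A–B, D–F; total weight 2+4+4+9+13 = 32.

32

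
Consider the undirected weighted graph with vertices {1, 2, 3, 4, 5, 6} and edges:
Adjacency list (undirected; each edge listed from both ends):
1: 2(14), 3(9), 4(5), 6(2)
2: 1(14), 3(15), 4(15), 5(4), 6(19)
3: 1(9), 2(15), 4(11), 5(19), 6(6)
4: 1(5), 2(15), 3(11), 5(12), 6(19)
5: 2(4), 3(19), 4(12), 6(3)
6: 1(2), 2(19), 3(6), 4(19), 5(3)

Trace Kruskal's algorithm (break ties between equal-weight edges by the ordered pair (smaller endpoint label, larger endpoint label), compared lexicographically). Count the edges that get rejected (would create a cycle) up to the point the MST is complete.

0

Kruskal's algorithm — process edges by increasing weight (ties by edge label):
1-6 (2): add. Components now {1,6} {2} {3} {4} {5}
5-6 (3): add. Components now {1,5,6} {2} {3} {4}
2-5 (4): add. Components now {1,2,5,6} {3} {4}
1-4 (5): add. Components now {1,2,4,5,6} {3}
3-6 (6): add. Components now {1,2,3,4,5,6}
Edges rejected before the tree was complete: 0.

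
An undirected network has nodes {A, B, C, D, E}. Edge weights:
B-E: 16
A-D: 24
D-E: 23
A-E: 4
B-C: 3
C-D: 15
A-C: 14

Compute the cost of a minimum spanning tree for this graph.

36

Prim's algorithm from C:
Step 1: frontier [B-C 3, A-C 14, C-D 15] → take B-C (3); add B.
Step 2: frontier [B-E 16, A-C 14, C-D 15] → take A-C (14); add A.
Step 3: frontier [A-E 4, A-D 24, B-E 16, C-D 15] → take A-E (4); add E.
Step 4: frontier [A-D 24, C-D 15, D-E 23] → take C-D (15); add D.
MST edges: B-C, A-C, A-E, C-D; total weight 3+14+4+15 = 36.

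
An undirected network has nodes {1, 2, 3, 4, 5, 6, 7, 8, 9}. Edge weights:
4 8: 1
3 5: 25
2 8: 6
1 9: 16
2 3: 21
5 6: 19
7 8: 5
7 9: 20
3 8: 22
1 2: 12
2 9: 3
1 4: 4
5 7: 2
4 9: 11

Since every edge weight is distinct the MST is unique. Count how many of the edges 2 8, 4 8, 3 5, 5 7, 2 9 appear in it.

Kruskal: consider edges lightest-first.
4 8 (1): add — endpoints in different components.
5 7 (2): add — endpoints in different components.
2 9 (3): add — endpoints in different components.
1 4 (4): add — endpoints in different components.
7 8 (5): add — endpoints in different components.
2 8 (6): add — endpoints in different components.
4 9 (11): skip — 4 and 9 already connected.
1 2 (12): skip — 1 and 2 already connected.
1 9 (16): skip — 1 and 9 already connected.
5 6 (19): add — endpoints in different components.
7 9 (20): skip — 7 and 9 already connected.
2 3 (21): add — endpoints in different components.
MST edge set: {4 8, 5 7, 2 9, 1 4, 7 8, 2 8, 5 6, 2 3}.
Of the listed edges, {2 8, 4 8, 5 7, 2 9} are in the MST → 4.

4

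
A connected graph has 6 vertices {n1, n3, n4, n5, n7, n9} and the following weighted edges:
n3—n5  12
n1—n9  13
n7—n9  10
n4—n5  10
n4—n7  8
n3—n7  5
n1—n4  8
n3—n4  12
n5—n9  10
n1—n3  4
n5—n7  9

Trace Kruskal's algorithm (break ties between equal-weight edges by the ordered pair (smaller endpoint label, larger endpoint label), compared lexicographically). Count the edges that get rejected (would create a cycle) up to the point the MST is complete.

Kruskal: consider edges lightest-first.
n1—n3 (4): add. Components now {n4} {n7} {n9} {n1,n3} {n5}
n3—n7 (5): add. Components now {n4} {n1,n3,n7} {n9} {n5}
n1—n4 (8): add. Components now {n1,n3,n4,n7} {n9} {n5}
n4—n7 (8): skip — n4 and n7 already connected.
n5—n7 (9): add. Components now {n1,n3,n4,n5,n7} {n9}
n4—n5 (10): skip — n4 and n5 already connected.
n5—n9 (10): add. Components now {n1,n3,n4,n5,n7,n9}
Edges rejected before the tree was complete: 2.

2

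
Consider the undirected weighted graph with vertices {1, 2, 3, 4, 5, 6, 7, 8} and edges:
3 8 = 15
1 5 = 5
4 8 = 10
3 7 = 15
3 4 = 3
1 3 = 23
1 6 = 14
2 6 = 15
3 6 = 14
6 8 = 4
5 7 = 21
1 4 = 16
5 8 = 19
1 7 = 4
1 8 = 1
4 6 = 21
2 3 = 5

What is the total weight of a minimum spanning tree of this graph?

32

Grow the tree from 6 using Prim:
Step 1: cheapest edge leaving the tree is 6 8 (4); add 8.
Step 2: cheapest edge leaving the tree is 1 8 (1); add 1.
Step 3: cheapest edge leaving the tree is 1 7 (4); add 7.
Step 4: cheapest edge leaving the tree is 1 5 (5); add 5.
Step 5: cheapest edge leaving the tree is 4 8 (10); add 4.
Step 6: cheapest edge leaving the tree is 3 4 (3); add 3.
Step 7: cheapest edge leaving the tree is 2 3 (5); add 2.
MST edges: 6 8, 1 8, 1 7, 1 5, 4 8, 3 4, 2 3; total weight 4+1+4+5+10+3+5 = 32.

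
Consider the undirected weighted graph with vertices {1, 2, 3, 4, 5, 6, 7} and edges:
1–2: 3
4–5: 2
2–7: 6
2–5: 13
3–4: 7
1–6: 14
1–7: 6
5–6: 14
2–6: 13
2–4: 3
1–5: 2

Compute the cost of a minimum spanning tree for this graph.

Prim, starting at 7.
Step 1: frontier [1–7 6, 2–7 6] → take 1–7 (6); add 1.
Step 2: frontier [1–5 2, 1–2 3, 1–6 14, 2–7 6] → take 1–5 (2); add 5.
Step 3: frontier [1–2 3, 1–6 14, 4–5 2, 2–5 13, 5–6 14, 2–7 6] → take 4–5 (2); add 4.
Step 4: frontier [1–2 3, 1–6 14, 2–4 3, 3–4 7, 2–5 13, 5–6 14, 2–7 6] → take 1–2 (3); add 2.
Step 5: frontier [1–6 14, 2–6 13, 3–4 7, 5–6 14] → take 3–4 (7); add 3.
Step 6: frontier [1–6 14, 2–6 13, 5–6 14] → take 2–6 (13); add 6.
MST edges: 1–7, 1–5, 4–5, 1–2, 3–4, 2–6; total weight 6+2+2+3+7+13 = 33.

33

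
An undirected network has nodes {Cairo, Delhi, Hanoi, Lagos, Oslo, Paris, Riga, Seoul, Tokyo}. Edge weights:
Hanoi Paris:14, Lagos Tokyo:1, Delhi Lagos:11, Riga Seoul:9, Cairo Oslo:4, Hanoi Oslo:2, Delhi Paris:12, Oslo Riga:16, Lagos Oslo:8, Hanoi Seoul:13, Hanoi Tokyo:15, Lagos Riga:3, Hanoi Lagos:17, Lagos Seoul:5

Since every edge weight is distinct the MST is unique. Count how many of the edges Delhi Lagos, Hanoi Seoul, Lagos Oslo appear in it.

Kruskal's algorithm — process edges by increasing weight (ties by edge label):
Lagos Tokyo (1): add — endpoints in different components.
Hanoi Oslo (2): add — endpoints in different components.
Lagos Riga (3): add — endpoints in different components.
Cairo Oslo (4): add — endpoints in different components.
Lagos Seoul (5): add — endpoints in different components.
Lagos Oslo (8): add — endpoints in different components.
Riga Seoul (9): skip — Riga and Seoul already connected.
Delhi Lagos (11): add — endpoints in different components.
Delhi Paris (12): add — endpoints in different components.
MST edge set: {Lagos Tokyo, Hanoi Oslo, Lagos Riga, Cairo Oslo, Lagos Seoul, Lagos Oslo, Delhi Lagos, Delhi Paris}.
Of the listed edges, {Delhi Lagos, Lagos Oslo} are in the MST → 2.

2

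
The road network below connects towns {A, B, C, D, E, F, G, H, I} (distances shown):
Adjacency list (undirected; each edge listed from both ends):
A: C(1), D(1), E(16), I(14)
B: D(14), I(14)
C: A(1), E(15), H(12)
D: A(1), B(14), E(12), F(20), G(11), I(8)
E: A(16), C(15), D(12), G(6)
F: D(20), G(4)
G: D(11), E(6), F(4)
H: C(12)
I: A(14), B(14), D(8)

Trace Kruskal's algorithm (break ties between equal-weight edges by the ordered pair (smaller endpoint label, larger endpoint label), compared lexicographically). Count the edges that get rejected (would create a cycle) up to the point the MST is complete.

2

Kruskal: consider edges lightest-first.
A–C (1): add — endpoints in different components.
A–D (1): add — endpoints in different components.
F–G (4): add — endpoints in different components.
E–G (6): add — endpoints in different components.
D–I (8): add — endpoints in different components.
D–G (11): add — endpoints in different components.
C–H (12): add — endpoints in different components.
D–E (12): skip — D and E already connected.
A–I (14): skip — A and I already connected.
B–D (14): add — endpoints in different components.
Edges rejected before the tree was complete: 2.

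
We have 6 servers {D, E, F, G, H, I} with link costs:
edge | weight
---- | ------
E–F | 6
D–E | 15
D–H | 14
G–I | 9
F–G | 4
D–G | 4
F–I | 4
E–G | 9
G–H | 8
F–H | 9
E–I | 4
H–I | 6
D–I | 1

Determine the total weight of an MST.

19

Grow the tree from G using Prim:
Step 1: frontier [D–G 4, F–G 4, G–H 8, E–G 9, G–I 9] → take D–G (4); add D.
Step 2: frontier [D–I 1, D–H 14, D–E 15, F–G 4, G–H 8, E–G 9, G–I 9] → take D–I (1); add I.
Step 3: frontier [D–H 14, D–E 15, F–G 4, G–H 8, E–G 9, E–I 4, F–I 4, H–I 6] → take E–I (4); add E.
Step 4: frontier [D–H 14, E–F 6, F–G 4, G–H 8, F–I 4, H–I 6] → take F–G (4); add F.
Step 5: frontier [D–H 14, F–H 9, G–H 8, H–I 6] → take H–I (6); add H.
MST edges: D–G, D–I, E–I, F–G, H–I; total weight 4+1+4+4+6 = 19.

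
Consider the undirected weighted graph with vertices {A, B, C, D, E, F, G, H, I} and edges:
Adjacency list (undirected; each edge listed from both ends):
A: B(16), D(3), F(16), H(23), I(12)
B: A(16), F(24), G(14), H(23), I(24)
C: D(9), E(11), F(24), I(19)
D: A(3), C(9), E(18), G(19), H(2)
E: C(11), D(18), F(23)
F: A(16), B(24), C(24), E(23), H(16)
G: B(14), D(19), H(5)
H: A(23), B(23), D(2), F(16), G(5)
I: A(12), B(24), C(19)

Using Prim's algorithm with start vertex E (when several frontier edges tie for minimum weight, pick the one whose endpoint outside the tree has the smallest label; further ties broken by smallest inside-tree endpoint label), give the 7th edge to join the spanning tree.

B-G

Grow the tree from E using Prim:
Step 1: cheapest edge leaving the tree is C—E (11); add C.
Step 2: cheapest edge leaving the tree is C—D (9); add D.
Step 3: cheapest edge leaving the tree is D—H (2); add H.
Step 4: cheapest edge leaving the tree is A—D (3); add A.
Step 5: cheapest edge leaving the tree is G—H (5); add G.
Step 6: cheapest edge leaving the tree is A—I (12); add I.
Step 7: cheapest edge leaving the tree is B—G (14); add B.
Step 8: cheapest edge leaving the tree is A—F (16); add F.
The 7th edge added is B—G.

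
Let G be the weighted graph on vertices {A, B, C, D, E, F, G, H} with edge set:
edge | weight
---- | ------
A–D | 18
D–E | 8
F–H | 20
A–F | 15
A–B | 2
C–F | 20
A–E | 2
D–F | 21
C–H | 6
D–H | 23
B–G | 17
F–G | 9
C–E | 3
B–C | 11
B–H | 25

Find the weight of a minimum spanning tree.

Kruskal: consider edges lightest-first.
A–B (2): add — endpoints in different components.
A–E (2): add — endpoints in different components.
C–E (3): add — endpoints in different components.
C–H (6): add — endpoints in different components.
D–E (8): add — endpoints in different components.
F–G (9): add — endpoints in different components.
B–C (11): skip — B and C already connected.
A–F (15): add — endpoints in different components.
MST edges: A–B, A–E, C–E, C–H, D–E, F–G, A–F; total weight 2+2+3+6+8+9+15 = 45.

45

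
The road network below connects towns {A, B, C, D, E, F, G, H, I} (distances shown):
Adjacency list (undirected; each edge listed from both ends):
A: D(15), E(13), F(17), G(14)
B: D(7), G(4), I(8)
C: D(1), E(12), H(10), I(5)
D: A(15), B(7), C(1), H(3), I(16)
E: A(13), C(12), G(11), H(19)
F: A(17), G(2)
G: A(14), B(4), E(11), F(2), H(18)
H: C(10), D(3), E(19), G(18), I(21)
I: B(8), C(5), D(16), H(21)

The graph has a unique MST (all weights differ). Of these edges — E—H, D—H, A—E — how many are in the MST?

2

Sort edges by weight, then run Kruskal:
C—D (1): add — endpoints in different components.
F—G (2): add — endpoints in different components.
D—H (3): add — endpoints in different components.
B—G (4): add — endpoints in different components.
C—I (5): add — endpoints in different components.
B—D (7): add — endpoints in different components.
B—I (8): skip — B and I already connected.
C—H (10): skip — C and H already connected.
E—G (11): add — endpoints in different components.
C—E (12): skip — C and E already connected.
A—E (13): add — endpoints in different components.
MST edge set: {C—D, F—G, D—H, B—G, C—I, B—D, E—G, A—E}.
Of the listed edges, {D—H, A—E} are in the MST → 2.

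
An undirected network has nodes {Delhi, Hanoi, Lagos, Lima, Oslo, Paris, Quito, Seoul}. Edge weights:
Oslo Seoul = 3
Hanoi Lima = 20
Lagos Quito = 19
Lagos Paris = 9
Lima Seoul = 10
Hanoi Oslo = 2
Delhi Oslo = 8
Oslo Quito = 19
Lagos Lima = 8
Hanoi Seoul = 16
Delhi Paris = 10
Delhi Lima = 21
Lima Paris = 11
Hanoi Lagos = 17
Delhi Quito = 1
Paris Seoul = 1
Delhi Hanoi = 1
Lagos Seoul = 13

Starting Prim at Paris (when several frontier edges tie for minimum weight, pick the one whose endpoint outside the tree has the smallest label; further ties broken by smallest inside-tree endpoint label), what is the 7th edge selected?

Prim, starting at Paris.
Step 1: cheapest edge leaving the tree is Paris Seoul (1); add Seoul.
Step 2: cheapest edge leaving the tree is Oslo Seoul (3); add Oslo.
Step 3: cheapest edge leaving the tree is Hanoi Oslo (2); add Hanoi.
Step 4: cheapest edge leaving the tree is Delhi Hanoi (1); add Delhi.
Step 5: cheapest edge leaving the tree is Delhi Quito (1); add Quito.
Step 6: cheapest edge leaving the tree is Lagos Paris (9); add Lagos.
Step 7: cheapest edge leaving the tree is Lagos Lima (8); add Lima.
The 7th edge added is Lagos Lima.

Lagos-Lima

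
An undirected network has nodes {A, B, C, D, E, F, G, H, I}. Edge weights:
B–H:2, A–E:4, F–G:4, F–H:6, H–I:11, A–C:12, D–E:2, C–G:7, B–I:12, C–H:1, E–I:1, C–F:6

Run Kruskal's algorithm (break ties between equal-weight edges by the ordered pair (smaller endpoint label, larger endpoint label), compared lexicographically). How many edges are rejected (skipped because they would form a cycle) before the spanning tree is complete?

2

Kruskal's algorithm — process edges by increasing weight (ties by edge label):
C–H (1): add — endpoints in different components.
E–I (1): add — endpoints in different components.
B–H (2): add — endpoints in different components.
D–E (2): add — endpoints in different components.
A–E (4): add — endpoints in different components.
F–G (4): add — endpoints in different components.
C–F (6): add — endpoints in different components.
F–H (6): skip — F and H already connected.
C–G (7): skip — C and G already connected.
H–I (11): add — endpoints in different components.
Edges rejected before the tree was complete: 2.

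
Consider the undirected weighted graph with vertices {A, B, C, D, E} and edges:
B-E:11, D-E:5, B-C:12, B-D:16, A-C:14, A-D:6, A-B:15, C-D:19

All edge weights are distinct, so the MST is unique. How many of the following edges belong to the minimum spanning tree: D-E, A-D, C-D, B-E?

Kruskal: consider edges lightest-first.
D-E (5): add — endpoints in different components.
A-D (6): add — endpoints in different components.
B-E (11): add — endpoints in different components.
B-C (12): add — endpoints in different components.
MST edge set: {D-E, A-D, B-E, B-C}.
Of the listed edges, {D-E, A-D, B-E} are in the MST → 3.

3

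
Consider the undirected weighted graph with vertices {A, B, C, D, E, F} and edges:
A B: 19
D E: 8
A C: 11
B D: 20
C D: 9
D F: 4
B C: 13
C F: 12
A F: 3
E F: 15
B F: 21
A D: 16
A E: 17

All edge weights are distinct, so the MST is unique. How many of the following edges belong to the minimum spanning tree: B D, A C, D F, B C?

2

Sort edges by weight, then run Kruskal:
A F (3): add — endpoints in different components.
D F (4): add — endpoints in different components.
D E (8): add — endpoints in different components.
C D (9): add — endpoints in different components.
A C (11): skip — A and C already connected.
C F (12): skip — C and F already connected.
B C (13): add — endpoints in different components.
MST edge set: {A F, D F, D E, C D, B C}.
Of the listed edges, {D F, B C} are in the MST → 2.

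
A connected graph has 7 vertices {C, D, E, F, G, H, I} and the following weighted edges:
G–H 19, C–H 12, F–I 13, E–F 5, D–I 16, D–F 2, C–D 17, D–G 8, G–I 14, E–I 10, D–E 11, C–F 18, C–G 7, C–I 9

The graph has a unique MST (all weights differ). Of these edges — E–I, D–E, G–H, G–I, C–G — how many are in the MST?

1

Sort edges by weight, then run Kruskal:
D–F (2): add. Components now {C} {D,F} {E} {G} {H} {I}
E–F (5): add. Components now {C} {D,E,F} {G} {H} {I}
C–G (7): add. Components now {C,G} {D,E,F} {H} {I}
D–G (8): add. Components now {C,D,E,F,G} {H} {I}
C–I (9): add. Components now {C,D,E,F,G,I} {H}
E–I (10): skip — E and I already connected.
D–E (11): skip — D and E already connected.
C–H (12): add. Components now {C,D,E,F,G,H,I}
MST edge set: {D–F, E–F, C–G, D–G, C–I, C–H}.
Of the listed edges, {C–G} are in the MST → 1.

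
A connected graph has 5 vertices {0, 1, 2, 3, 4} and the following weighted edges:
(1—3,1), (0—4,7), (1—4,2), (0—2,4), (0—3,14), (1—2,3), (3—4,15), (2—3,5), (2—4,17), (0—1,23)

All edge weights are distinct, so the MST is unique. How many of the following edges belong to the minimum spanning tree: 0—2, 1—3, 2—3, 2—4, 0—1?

Kruskal: consider edges lightest-first.
1—3 (1): add. Components now {0} {1,3} {2} {4}
1—4 (2): add. Components now {0} {1,3,4} {2}
1—2 (3): add. Components now {0} {1,2,3,4}
0—2 (4): add. Components now {0,1,2,3,4}
MST edge set: {1—3, 1—4, 1—2, 0—2}.
Of the listed edges, {0—2, 1—3} are in the MST → 2.

2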